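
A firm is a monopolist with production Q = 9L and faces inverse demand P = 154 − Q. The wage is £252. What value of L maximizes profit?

L* = 7

Marginal revenue from the inverse demand is MR = 154 − 2Q.
The marginal product is MP_L = 9.
A monopolist hires until marginal revenue product equals the wage: MR·MP_L = w.
(154 − 18L)·9 = 252, so L = 7.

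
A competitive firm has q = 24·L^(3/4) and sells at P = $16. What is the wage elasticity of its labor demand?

ε = -4

MP_L = (3/4)·24·L^(-1/4), so P·MP_L = w gives 288·L^(-1/4) = w.
Solving, L(w) = (288/w)^(4). This is a constant-elasticity form: L ∝ w^(−4), so ε = −4.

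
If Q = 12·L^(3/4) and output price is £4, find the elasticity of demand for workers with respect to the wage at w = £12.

MP_L = (3/4)·12·L^(-1/4), so P·MP_L = w gives 36·L^(-1/4) = w.
Solving, L(w) = (36/w)^(4). This is a constant-elasticity form: L ∝ w^(−4), so ε = −4.

ε = -4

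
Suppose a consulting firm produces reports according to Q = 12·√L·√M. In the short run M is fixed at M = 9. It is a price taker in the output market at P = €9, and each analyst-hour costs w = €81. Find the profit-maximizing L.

L* = 4

With M = 9, MP_L = (1/2)·12·L^(-1/2)·9^(1/2) = 18·L^(-1/2).
Profit maximization for a price taker requires P·MP_L = w: 9·18·L^(-1/2) = 81.
So L^(-1/2) = 0.5, which gives L = 4.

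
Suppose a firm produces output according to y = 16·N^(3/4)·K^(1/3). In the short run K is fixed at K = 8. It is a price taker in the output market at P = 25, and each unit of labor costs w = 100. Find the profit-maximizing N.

With K = 8, MP_N = (3/4)·16·N^(-1/4)·8^(1/3) = 24·N^(-1/4).
Profit maximization for a price taker requires P·MP_N = w: 25·24·N^(-1/4) = 100.
So N^(-1/4) = 1/6, which gives N = 1296.

N* = 1296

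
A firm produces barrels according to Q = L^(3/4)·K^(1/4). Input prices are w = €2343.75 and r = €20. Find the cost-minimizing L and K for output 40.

Cost minimization requires the marginal rate of technical substitution to equal the input-price ratio: MP_L/MP_K = w/r.
Here MP_L/MP_K = (3/4)·(K/L)/(1/4) = 3·(K/L). Setting this equal to 2343.75/20 = 117.1875 gives K = 39.0625L.
Substituting into Q = 40: L^(3/4)·(39.0625L)^(1/4) = 40.
Solving, L = 16 and K = 625.

L* = 16, K* = 625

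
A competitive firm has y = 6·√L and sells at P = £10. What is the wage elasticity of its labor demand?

ε = -2

MP_L = (1/2)·6·L^(-1/2), so P·MP_L = w gives 30·L^(-1/2) = w.
Solving, L(w) = (30/w)^(2). This is a constant-elasticity form: L ∝ w^(−2), so ε = −2.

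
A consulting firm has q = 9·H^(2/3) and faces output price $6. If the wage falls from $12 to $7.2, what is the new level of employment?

From P·MP_H = w with MP_H = 6·H^(-1/3), the labor demand is H(w) = (36/w)^(3).
At w = 12: H = 27. At w = 7.2: H = 125.

H* = 125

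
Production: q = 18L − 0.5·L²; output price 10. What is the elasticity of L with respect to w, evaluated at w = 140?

From P·MP_L = w with MP_L = 18 − L, labor demand is L(w) = 18 − w/10.
dL/dw = −1/(10) = -0.1.
At w = 140, L = 4, so ε = (dL/dw)·(w/L) = (-0.1)·(140/4) = -3.5.

ε = -3.5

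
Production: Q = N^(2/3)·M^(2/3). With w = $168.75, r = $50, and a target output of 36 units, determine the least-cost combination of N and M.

N* = 8, M* = 27

Cost minimization requires the marginal rate of technical substitution to equal the input-price ratio: MP_N/MP_M = w/r.
Here MP_N/MP_M = (2/3)·(M/N)/(2/3) = (M/N). Setting this equal to 168.75/50 = 3.375 gives M = 3.375N.
Substituting into Q = 36: N^(2/3)·(3.375N)^(2/3) = 36.
Solving, N = 8 and M = 27.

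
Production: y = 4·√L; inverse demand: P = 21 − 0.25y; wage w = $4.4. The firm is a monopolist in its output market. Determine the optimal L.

Marginal revenue from the inverse demand is MR = 21 − 0.5y.
The marginal product is MP_L = 2·L^(-1/2).
A monopolist hires until marginal revenue product equals the wage: MR·MP_L = w.
At L, y = 4·√L. Substituting and solving: (21 − 2·√L)·2·L^(-1/2) = 4.4 gives L = 25.

L* = 25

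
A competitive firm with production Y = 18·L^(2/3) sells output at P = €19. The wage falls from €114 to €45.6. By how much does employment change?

ΔL = 117

From P·MP_L = w with MP_L = 12·L^(-1/3), the labor demand is L(w) = (228/w)^(3).
At w = 114: L = 8. At w = 45.6: L = 125.
ΔL = 125 − 8 = 117.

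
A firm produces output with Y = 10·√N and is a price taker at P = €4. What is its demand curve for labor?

MP_N = (1/2)·10·N^(-1/2) = 5·N^(-1/2).
Setting P·MP_N = w: 20·N^(-1/2) = w.
Solving for N: N^(-1/2) = w/20, so N = (20/w)^(2).

N(w) = 400/w²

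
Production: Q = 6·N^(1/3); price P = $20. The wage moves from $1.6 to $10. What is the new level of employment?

N* = 8

From P·MP_N = w with MP_N = 2·N^(-2/3), the labor demand is N(w) = (40/w)^(3/2).
At w = 1.6: N = 125. At w = 10: N = 8.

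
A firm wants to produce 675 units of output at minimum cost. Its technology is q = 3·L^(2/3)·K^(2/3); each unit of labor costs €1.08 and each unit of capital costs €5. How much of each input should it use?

Cost minimization requires the marginal rate of technical substitution to equal the input-price ratio: MP_L/MP_K = w/r.
Here MP_L/MP_K = (2/3)·(K/L)/(2/3) = (K/L). Setting this equal to 1.08/5 = 0.216 gives K = 0.216L.
Substituting into q = 675: 3·L^(2/3)·(0.216L)^(2/3) = 675.
Solving, L = 125 and K = 27.

L* = 125, K* = 27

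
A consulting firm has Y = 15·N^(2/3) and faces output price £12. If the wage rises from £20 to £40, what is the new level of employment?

N* = 27

From P·MP_N = w with MP_N = 10·N^(-1/3), the labor demand is N(w) = (120/w)^(3).
At w = 20: N = 216. At w = 40: N = 27.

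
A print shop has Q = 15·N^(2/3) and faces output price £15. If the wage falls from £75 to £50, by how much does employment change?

From P·MP_N = w with MP_N = 10·N^(-1/3), the labor demand is N(w) = (150/w)^(3).
At w = 75: N = 8. At w = 50: N = 27.
ΔN = 27 − 8 = 19.

ΔN = 19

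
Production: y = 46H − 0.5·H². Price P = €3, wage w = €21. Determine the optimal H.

The marginal product of H is MP_H = 46 − H.
A price-taking firm hires until the value of the marginal product equals the wage: P·MP_H = w, so 3·(46 − H) = 21.
Then 46 − H = 7, giving H = 39.

H* = 39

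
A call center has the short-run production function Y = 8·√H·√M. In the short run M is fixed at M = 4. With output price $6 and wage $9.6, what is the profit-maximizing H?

With M = 4, MP_H = (1/2)·8·H^(-1/2)·4^(1/2) = 8·H^(-1/2).
Profit maximization for a price taker requires P·MP_H = w: 6·8·H^(-1/2) = 9.6.
So H^(-1/2) = 0.2, which gives H = 25.

H* = 25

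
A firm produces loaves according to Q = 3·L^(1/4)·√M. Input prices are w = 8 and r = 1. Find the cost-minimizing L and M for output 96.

L* = 16, M* = 256

Cost minimization requires the marginal rate of technical substitution to equal the input-price ratio: MP_L/MP_M = w/r.
Here MP_L/MP_M = (1/4)·(M/L)/(1/2) = 0.5·(M/L). Setting this equal to 8/1 = 8 gives M = 16L.
Substituting into Q = 96: 3·L^(1/4)·(16L)^(1/2) = 96.
Solving, L = 16 and M = 256.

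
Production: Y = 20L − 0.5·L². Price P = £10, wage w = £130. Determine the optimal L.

L* = 7

The marginal product of L is MP_L = 20 − L.
A price-taking firm hires until the value of the marginal product equals the wage: P·MP_L = w, so 10·(20 − L) = 130.
Then 20 − L = 13, giving L = 7.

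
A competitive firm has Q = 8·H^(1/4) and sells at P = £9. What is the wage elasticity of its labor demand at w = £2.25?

MP_H = (1/4)·8·H^(-3/4), so P·MP_H = w gives 18·H^(-3/4) = w.
Solving, H(w) = (18/w)^(4/3). This is a constant-elasticity form: H ∝ w^(−4/3), so ε = −4/3.

ε = -4/3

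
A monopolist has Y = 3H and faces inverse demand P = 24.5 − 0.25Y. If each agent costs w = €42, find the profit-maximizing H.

Marginal revenue from the inverse demand is MR = 24.5 − 0.5Y.
The marginal product is MP_H = 3.
A monopolist hires until marginal revenue product equals the wage: MR·MP_H = w.
(24.5 − 1.5H)·3 = 42, so H = 7.

H* = 7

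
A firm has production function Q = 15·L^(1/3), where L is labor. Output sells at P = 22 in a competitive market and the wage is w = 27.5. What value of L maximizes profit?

MP_L = (1/3)·15·L^(-2/3) = 5·L^(-2/3).
Profit maximization for a price taker requires P·MP_L = w: 22·5·L^(-2/3) = 27.5.
So L^(-2/3) = 0.25, which gives L = 8.

L* = 8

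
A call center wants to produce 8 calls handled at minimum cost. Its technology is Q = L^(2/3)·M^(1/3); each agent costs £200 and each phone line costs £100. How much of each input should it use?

L* = 8, M* = 8

Cost minimization requires the marginal rate of technical substitution to equal the input-price ratio: MP_L/MP_M = w/r.
Here MP_L/MP_M = (2/3)·(M/L)/(1/3) = 2·(M/L). Setting this equal to 200/100 = 2 gives M = L.
Substituting into Q = 8: L^(2/3)·(L)^(1/3) = 8.
Solving, L = 8 and M = 8.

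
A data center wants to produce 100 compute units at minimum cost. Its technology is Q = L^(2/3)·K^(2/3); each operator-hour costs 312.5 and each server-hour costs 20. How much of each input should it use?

L* = 8, K* = 125

Cost minimization requires the marginal rate of technical substitution to equal the input-price ratio: MP_L/MP_K = w/r.
Here MP_L/MP_K = (2/3)·(K/L)/(2/3) = (K/L). Setting this equal to 312.5/20 = 15.625 gives K = 15.625L.
Substituting into Q = 100: L^(2/3)·(15.625L)^(2/3) = 100.
Solving, L = 8 and K = 125.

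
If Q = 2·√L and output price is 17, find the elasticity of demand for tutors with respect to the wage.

ε = -2

MP_L = (1/2)·2·L^(-1/2), so P·MP_L = w gives 17·L^(-1/2) = w.
Solving, L(w) = (17/w)^(2). This is a constant-elasticity form: L ∝ w^(−2), so ε = −2.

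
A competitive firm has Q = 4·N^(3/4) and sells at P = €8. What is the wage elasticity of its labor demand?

MP_N = (3/4)·4·N^(-1/4), so P·MP_N = w gives 24·N^(-1/4) = w.
Solving, N(w) = (24/w)^(4). This is a constant-elasticity form: N ∝ w^(−4), so ε = −4.

ε = -4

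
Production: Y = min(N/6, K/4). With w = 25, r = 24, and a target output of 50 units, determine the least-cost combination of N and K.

N* = 300, K* = 200

With a fixed-proportions technology, the cost-minimizing bundle uses no slack in either input: N/6 = K/4 = Y.
So N = 6·50 = 300 and K = 4·50 = 200.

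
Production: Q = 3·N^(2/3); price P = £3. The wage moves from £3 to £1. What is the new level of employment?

From P·MP_N = w with MP_N = 2·N^(-1/3), the labor demand is N(w) = (6/w)^(3).
At w = 3: N = 8. At w = 1: N = 216.

N* = 216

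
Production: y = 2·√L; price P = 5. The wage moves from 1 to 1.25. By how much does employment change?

ΔL = -9

From P·MP_L = w with MP_L = L^(-1/2), the labor demand is L(w) = (5/w)^(2).
At w = 1: L = 25. At w = 1.25: L = 16.
ΔL = 16 − 25 = -9.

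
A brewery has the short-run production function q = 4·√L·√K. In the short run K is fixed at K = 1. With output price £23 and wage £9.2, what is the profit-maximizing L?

L* = 25

With K = 1, MP_L = (1/2)·4·L^(-1/2)·1^(1/2) = 2·L^(-1/2).
Profit maximization for a price taker requires P·MP_L = w: 23·2·L^(-1/2) = 9.2.
So L^(-1/2) = 0.2, which gives L = 25.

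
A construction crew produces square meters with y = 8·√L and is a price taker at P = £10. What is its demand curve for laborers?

L(w) = 1600/w²

MP_L = (1/2)·8·L^(-1/2) = 4·L^(-1/2).
Setting P·MP_L = w: 40·L^(-1/2) = w.
Solving for L: L^(-1/2) = w/40, so L = (40/w)^(2).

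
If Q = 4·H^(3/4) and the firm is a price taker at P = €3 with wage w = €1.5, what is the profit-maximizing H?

H* = 1296

MP_H = (3/4)·4·H^(-1/4) = 3·H^(-1/4).
Profit maximization for a price taker requires P·MP_H = w: 3·3·H^(-1/4) = 1.5.
So H^(-1/4) = 1/6, which gives H = 1296.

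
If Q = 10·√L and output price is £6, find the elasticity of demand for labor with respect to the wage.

ε = -2

MP_L = (1/2)·10·L^(-1/2), so P·MP_L = w gives 30·L^(-1/2) = w.
Solving, L(w) = (30/w)^(2). This is a constant-elasticity form: L ∝ w^(−2), so ε = −2.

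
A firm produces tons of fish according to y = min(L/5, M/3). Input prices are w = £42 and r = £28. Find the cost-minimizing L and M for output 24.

L* = 120, M* = 72

With a fixed-proportions technology, the cost-minimizing bundle uses no slack in either input: L/5 = M/3 = y.
So L = 5·24 = 120 and M = 3·24 = 72.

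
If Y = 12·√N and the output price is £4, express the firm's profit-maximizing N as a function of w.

MP_N = (1/2)·12·N^(-1/2) = 6·N^(-1/2).
Setting P·MP_N = w: 24·N^(-1/2) = w.
Solving for N: N^(-1/2) = w/24, so N = (24/w)^(2).

N(w) = 576/w²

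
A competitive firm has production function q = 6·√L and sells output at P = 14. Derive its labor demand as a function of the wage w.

L(w) = 1764/w²

MP_L = (1/2)·6·L^(-1/2) = 3·L^(-1/2).
Setting P·MP_L = w: 42·L^(-1/2) = w.
Solving for L: L^(-1/2) = w/42, so L = (42/w)^(2).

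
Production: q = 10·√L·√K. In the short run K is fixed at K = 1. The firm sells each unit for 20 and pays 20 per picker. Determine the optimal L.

With K = 1, MP_L = (1/2)·10·L^(-1/2)·1^(1/2) = 5·L^(-1/2).
Profit maximization for a price taker requires P·MP_L = w: 20·5·L^(-1/2) = 20.
So L^(-1/2) = 0.2, which gives L = 25.

L* = 25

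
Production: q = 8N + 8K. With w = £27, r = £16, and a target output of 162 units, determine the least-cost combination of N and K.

N* = 0, K* = 20.25

The inputs are perfect substitutes, so the firm uses whichever has the lower cost per unit of output.
Cost per unit of output via N is w/8 = 3.375; via K it is r/8 = 2. K is cheaper.
Producing q = 162 with K alone: N = 0, K = 20.25.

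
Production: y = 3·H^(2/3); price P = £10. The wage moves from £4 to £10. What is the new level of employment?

From P·MP_H = w with MP_H = 2·H^(-1/3), the labor demand is H(w) = (20/w)^(3).
At w = 4: H = 125. At w = 10: H = 8.

H* = 8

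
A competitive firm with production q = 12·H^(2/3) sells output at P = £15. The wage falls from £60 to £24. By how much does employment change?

ΔH = 117

From P·MP_H = w with MP_H = 8·H^(-1/3), the labor demand is H(w) = (120/w)^(3).
At w = 60: H = 8. At w = 24: H = 125.
ΔH = 125 − 8 = 117.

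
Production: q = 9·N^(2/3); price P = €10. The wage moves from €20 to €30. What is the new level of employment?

N* = 8

From P·MP_N = w with MP_N = 6·N^(-1/3), the labor demand is N(w) = (60/w)^(3).
At w = 20: N = 27. At w = 30: N = 8.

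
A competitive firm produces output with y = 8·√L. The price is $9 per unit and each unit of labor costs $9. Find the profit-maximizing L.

L* = 16

MP_L = (1/2)·8·L^(-1/2) = 4·L^(-1/2).
Profit maximization for a price taker requires P·MP_L = w: 9·4·L^(-1/2) = 9.
So L^(-1/2) = 0.25, which gives L = 16.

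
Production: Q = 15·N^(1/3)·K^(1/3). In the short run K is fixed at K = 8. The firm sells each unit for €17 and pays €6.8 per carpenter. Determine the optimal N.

With K = 8, MP_N = (1/3)·15·N^(-2/3)·8^(1/3) = 10·N^(-2/3).
Profit maximization for a price taker requires P·MP_N = w: 17·10·N^(-2/3) = 6.8.
So N^(-2/3) = 0.04, which gives N = 125.

N* = 125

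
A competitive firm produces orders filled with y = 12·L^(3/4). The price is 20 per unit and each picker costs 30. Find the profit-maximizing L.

MP_L = (3/4)·12·L^(-1/4) = 9·L^(-1/4).
Profit maximization for a price taker requires P·MP_L = w: 20·9·L^(-1/4) = 30.
So L^(-1/4) = 1/6, which gives L = 1296.

L* = 1296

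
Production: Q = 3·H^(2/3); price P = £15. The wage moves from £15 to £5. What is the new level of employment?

From P·MP_H = w with MP_H = 2·H^(-1/3), the labor demand is H(w) = (30/w)^(3).
At w = 15: H = 8. At w = 5: H = 216.

H* = 216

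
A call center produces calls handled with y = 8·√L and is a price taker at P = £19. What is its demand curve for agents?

MP_L = (1/2)·8·L^(-1/2) = 4·L^(-1/2).
Setting P·MP_L = w: 76·L^(-1/2) = w.
Solving for L: L^(-1/2) = w/76, so L = (76/w)^(2).

L(w) = 5776/w²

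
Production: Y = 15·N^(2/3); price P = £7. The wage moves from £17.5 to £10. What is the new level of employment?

N* = 343

From P·MP_N = w with MP_N = 10·N^(-1/3), the labor demand is N(w) = (70/w)^(3).
At w = 17.5: N = 64. At w = 10: N = 343.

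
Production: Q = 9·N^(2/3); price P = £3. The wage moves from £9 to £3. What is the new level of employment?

N* = 216

From P·MP_N = w with MP_N = 6·N^(-1/3), the labor demand is N(w) = (18/w)^(3).
At w = 9: N = 8. At w = 3: N = 216.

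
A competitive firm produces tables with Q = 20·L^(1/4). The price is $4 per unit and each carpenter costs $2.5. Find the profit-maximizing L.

MP_L = (1/4)·20·L^(-3/4) = 5·L^(-3/4).
Profit maximization for a price taker requires P·MP_L = w: 4·5·L^(-3/4) = 2.5.
So L^(-3/4) = 0.125, which gives L = 16.

L* = 16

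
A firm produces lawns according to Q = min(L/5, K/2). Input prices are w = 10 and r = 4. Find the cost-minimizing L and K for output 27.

With a fixed-proportions technology, the cost-minimizing bundle uses no slack in either input: L/5 = K/2 = Q.
So L = 5·27 = 135 and K = 2·27 = 54.

L* = 135, K* = 54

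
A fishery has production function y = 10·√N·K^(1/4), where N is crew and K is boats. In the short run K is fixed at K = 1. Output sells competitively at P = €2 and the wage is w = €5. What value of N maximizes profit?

N* = 4

With K = 1, MP_N = (1/2)·10·N^(-1/2)·1^(1/4) = 5·N^(-1/2).
Profit maximization for a price taker requires P·MP_N = w: 2·5·N^(-1/2) = 5.
So N^(-1/2) = 0.5, which gives N = 4.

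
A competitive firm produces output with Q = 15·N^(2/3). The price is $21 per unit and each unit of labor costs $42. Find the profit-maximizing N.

N* = 125

MP_N = (2/3)·15·N^(-1/3) = 10·N^(-1/3).
Profit maximization for a price taker requires P·MP_N = w: 21·10·N^(-1/3) = 42.
So N^(-1/3) = 0.2, which gives N = 125.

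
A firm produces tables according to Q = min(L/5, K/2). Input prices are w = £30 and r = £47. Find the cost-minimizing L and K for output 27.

With a fixed-proportions technology, the cost-minimizing bundle uses no slack in either input: L/5 = K/2 = Q.
So L = 5·27 = 135 and K = 2·27 = 54.

L* = 135, K* = 54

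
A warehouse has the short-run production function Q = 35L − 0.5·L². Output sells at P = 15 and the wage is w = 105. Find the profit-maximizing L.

The marginal product of L is MP_L = 35 − L.
A price-taking firm hires until the value of the marginal product equals the wage: P·MP_L = w, so 15·(35 − L) = 105.
Then 35 − L = 7, giving L = 28.

L* = 28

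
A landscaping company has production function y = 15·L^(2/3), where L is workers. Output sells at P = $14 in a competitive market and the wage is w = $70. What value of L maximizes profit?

L* = 8

MP_L = (2/3)·15·L^(-1/3) = 10·L^(-1/3).
Profit maximization for a price taker requires P·MP_L = w: 14·10·L^(-1/3) = 70.
So L^(-1/3) = 0.5, which gives L = 8.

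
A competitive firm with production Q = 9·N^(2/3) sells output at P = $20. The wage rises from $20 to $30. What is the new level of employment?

From P·MP_N = w with MP_N = 6·N^(-1/3), the labor demand is N(w) = (120/w)^(3).
At w = 20: N = 216. At w = 30: N = 64.

N* = 64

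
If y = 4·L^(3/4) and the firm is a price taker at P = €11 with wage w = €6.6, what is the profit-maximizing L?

MP_L = (3/4)·4·L^(-1/4) = 3·L^(-1/4).
Profit maximization for a price taker requires P·MP_L = w: 11·3·L^(-1/4) = 6.6.
So L^(-1/4) = 0.2, which gives L = 625.

L* = 625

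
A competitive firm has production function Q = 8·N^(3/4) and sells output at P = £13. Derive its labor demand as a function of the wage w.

N(w) = (78/w)^(4)

MP_N = (3/4)·8·N^(-1/4) = 6·N^(-1/4).
Setting P·MP_N = w: 78·N^(-1/4) = w.
Solving for N: N^(-1/4) = w/78, so N = (78/w)^(4).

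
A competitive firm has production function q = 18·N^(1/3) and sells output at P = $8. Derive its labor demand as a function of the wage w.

N(w) = (48/w)^(3/2)

MP_N = (1/3)·18·N^(-2/3) = 6·N^(-2/3).
Setting P·MP_N = w: 48·N^(-2/3) = w.
Solving for N: N^(-2/3) = w/48, so N = (48/w)^(3/2).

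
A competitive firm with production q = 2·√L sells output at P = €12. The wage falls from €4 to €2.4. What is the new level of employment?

L* = 25

From P·MP_L = w with MP_L = L^(-1/2), the labor demand is L(w) = (12/w)^(2).
At w = 4: L = 9. At w = 2.4: L = 25.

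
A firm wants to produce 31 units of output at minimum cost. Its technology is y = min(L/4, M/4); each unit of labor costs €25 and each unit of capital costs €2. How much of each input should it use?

With a fixed-proportions technology, the cost-minimizing bundle uses no slack in either input: L/4 = M/4 = y.
So L = 4·31 = 124 and M = 4·31 = 124.

L* = 124, M* = 124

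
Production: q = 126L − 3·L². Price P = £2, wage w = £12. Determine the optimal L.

The marginal product of L is MP_L = 126 − 6L.
A price-taking firm hires until the value of the marginal product equals the wage: P·MP_L = w, so 2·(126 − 6L) = 12.
Then 126 − 6L = 6, giving L = 20.

L* = 20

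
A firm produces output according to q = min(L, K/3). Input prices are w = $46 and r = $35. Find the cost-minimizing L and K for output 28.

L* = 28, K* = 84

With a fixed-proportions technology, the cost-minimizing bundle uses no slack in either input: L = K/3 = q.
So L = 28 and K = 3·28 = 84.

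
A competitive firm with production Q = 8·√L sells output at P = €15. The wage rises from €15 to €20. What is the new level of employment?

L* = 9

From P·MP_L = w with MP_L = 4·L^(-1/2), the labor demand is L(w) = (60/w)^(2).
At w = 15: L = 16. At w = 20: L = 9.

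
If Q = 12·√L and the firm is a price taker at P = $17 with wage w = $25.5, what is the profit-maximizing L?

L* = 16

MP_L = (1/2)·12·L^(-1/2) = 6·L^(-1/2).
Profit maximization for a price taker requires P·MP_L = w: 17·6·L^(-1/2) = 25.5.
So L^(-1/2) = 0.25, which gives L = 16.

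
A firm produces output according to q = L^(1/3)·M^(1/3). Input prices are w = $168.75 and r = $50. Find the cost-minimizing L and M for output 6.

Cost minimization requires the marginal rate of technical substitution to equal the input-price ratio: MP_L/MP_M = w/r.
Here MP_L/MP_M = (1/3)·(M/L)/(1/3) = (M/L). Setting this equal to 168.75/50 = 3.375 gives M = 3.375L.
Substituting into q = 6: L^(1/3)·(3.375L)^(1/3) = 6.
Solving, L = 8 and M = 27.

L* = 8, M* = 27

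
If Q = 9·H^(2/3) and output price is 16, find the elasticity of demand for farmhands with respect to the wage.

MP_H = (2/3)·9·H^(-1/3), so P·MP_H = w gives 96·H^(-1/3) = w.
Solving, H(w) = (96/w)^(3). This is a constant-elasticity form: H ∝ w^(−3), so ε = −3.

ε = -3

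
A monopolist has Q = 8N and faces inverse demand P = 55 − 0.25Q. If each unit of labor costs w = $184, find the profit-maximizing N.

Marginal revenue from the inverse demand is MR = 55 − 0.5Q.
The marginal product is MP_N = 8.
A monopolist hires until marginal revenue product equals the wage: MR·MP_N = w.
(55 − 4N)·8 = 184, so N = 8.

N* = 8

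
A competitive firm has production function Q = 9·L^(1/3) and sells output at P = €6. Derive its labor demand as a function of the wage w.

MP_L = (1/3)·9·L^(-2/3) = 3·L^(-2/3).
Setting P·MP_L = w: 18·L^(-2/3) = w.
Solving for L: L^(-2/3) = w/18, so L = (18/w)^(3/2).

L(w) = (18/w)^(3/2)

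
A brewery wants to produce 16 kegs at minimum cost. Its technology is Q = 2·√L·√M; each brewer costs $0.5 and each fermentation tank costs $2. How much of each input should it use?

L* = 16, M* = 4

Cost minimization requires the marginal rate of technical substitution to equal the input-price ratio: MP_L/MP_M = w/r.
Here MP_L/MP_M = (1/2)·(M/L)/(1/2) = (M/L). Setting this equal to 0.5/2 = 0.25 gives M = 0.25L.
Substituting into Q = 16: 2·L^(1/2)·(0.25L)^(1/2) = 16.
Solving, L = 16 and M = 4.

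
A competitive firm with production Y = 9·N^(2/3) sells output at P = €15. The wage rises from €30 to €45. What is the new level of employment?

N* = 8

From P·MP_N = w with MP_N = 6·N^(-1/3), the labor demand is N(w) = (90/w)^(3).
At w = 30: N = 27. At w = 45: N = 8.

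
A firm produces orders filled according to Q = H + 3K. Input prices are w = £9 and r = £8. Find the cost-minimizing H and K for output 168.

The inputs are perfect substitutes, so the firm uses whichever has the lower cost per unit of output.
Cost per unit of output via H is 9; via K it is 8/3. K is cheaper.
Producing Q = 168 with K alone: H = 0, K = 56.

H* = 0, K* = 56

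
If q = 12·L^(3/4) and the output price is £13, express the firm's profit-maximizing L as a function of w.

MP_L = (3/4)·12·L^(-1/4) = 9·L^(-1/4).
Setting P·MP_L = w: 117·L^(-1/4) = w.
Solving for L: L^(-1/4) = w/117, so L = (117/w)^(4).

L(w) = (117/w)^(4)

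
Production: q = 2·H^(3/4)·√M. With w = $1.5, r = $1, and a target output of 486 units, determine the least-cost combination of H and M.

Cost minimization requires the marginal rate of technical substitution to equal the input-price ratio: MP_H/MP_M = w/r.
Here MP_H/MP_M = (3/4)·(M/H)/(1/2) = 1.5·(M/H). Setting this equal to 1.5/1 = 1.5 gives M = H.
Substituting into q = 486: 2·H^(3/4)·(H)^(1/2) = 486.
Solving, H = 81 and M = 81.

H* = 81, M* = 81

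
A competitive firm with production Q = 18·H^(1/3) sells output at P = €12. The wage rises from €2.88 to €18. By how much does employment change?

ΔH = -117

From P·MP_H = w with MP_H = 6·H^(-2/3), the labor demand is H(w) = (72/w)^(3/2).
At w = 2.88: H = 125. At w = 18: H = 8.
ΔH = 8 − 125 = -117.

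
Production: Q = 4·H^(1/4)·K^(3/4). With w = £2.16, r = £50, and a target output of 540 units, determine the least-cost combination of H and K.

H* = 625, K* = 81

Cost minimization requires the marginal rate of technical substitution to equal the input-price ratio: MP_H/MP_K = w/r.
Here MP_H/MP_K = (1/4)·(K/H)/(3/4) = (1/3)·(K/H). Setting this equal to 2.16/50 = 0.0432 gives K = 0.1296H.
Substituting into Q = 540: 4·H^(1/4)·(0.1296H)^(3/4) = 540.
Solving, H = 625 and K = 81.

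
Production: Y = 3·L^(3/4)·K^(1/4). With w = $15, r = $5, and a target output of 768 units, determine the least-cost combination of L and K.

Cost minimization requires the marginal rate of technical substitution to equal the input-price ratio: MP_L/MP_K = w/r.
Here MP_L/MP_K = (3/4)·(K/L)/(1/4) = 3·(K/L). Setting this equal to 15/5 = 3 gives K = L.
Substituting into Y = 768: 3·L^(3/4)·(L)^(1/4) = 768.
Solving, L = 256 and K = 256.

L* = 256, K* = 256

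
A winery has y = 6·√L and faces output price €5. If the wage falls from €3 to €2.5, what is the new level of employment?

From P·MP_L = w with MP_L = 3·L^(-1/2), the labor demand is L(w) = (15/w)^(2).
At w = 3: L = 25. At w = 2.5: L = 36.

L* = 36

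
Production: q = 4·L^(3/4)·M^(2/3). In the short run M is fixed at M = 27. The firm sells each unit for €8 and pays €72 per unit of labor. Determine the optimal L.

With M = 27, MP_L = (3/4)·4·L^(-1/4)·27^(2/3) = 27·L^(-1/4).
Profit maximization for a price taker requires P·MP_L = w: 8·27·L^(-1/4) = 72.
So L^(-1/4) = 1/3, which gives L = 81.

L* = 81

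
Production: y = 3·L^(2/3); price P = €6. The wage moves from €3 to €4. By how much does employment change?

ΔL = -37

From P·MP_L = w with MP_L = 2·L^(-1/3), the labor demand is L(w) = (12/w)^(3).
At w = 3: L = 64. At w = 4: L = 27.
ΔL = 27 − 64 = -37.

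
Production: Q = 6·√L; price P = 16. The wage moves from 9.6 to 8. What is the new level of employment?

From P·MP_L = w with MP_L = 3·L^(-1/2), the labor demand is L(w) = (48/w)^(2).
At w = 9.6: L = 25. At w = 8: L = 36.

L* = 36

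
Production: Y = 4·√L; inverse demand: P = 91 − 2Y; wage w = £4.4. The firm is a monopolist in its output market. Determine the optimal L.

Marginal revenue from the inverse demand is MR = 91 − 4Y.
The marginal product is MP_L = 2·L^(-1/2).
A monopolist hires until marginal revenue product equals the wage: MR·MP_L = w.
At L, Y = 4·√L. Substituting and solving: (91 − 16·√L)·2·L^(-1/2) = 4.4 gives L = 25.

L* = 25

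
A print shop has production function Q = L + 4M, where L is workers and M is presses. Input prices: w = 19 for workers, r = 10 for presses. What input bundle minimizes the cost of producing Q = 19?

L* = 0, M* = 4.75

The inputs are perfect substitutes, so the firm uses whichever has the lower cost per unit of output.
Cost per unit of output via L is 19; via M it is 2.5. M is cheaper.
Producing Q = 19 with M alone: L = 0, M = 4.75.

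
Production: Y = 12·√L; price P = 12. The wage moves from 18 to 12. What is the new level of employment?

From P·MP_L = w with MP_L = 6·L^(-1/2), the labor demand is L(w) = (72/w)^(2).
At w = 18: L = 16. At w = 12: L = 36.

L* = 36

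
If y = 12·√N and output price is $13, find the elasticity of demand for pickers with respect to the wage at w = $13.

ε = -2

MP_N = (1/2)·12·N^(-1/2), so P·MP_N = w gives 78·N^(-1/2) = w.
Solving, N(w) = (78/w)^(2). This is a constant-elasticity form: N ∝ w^(−2), so ε = −2.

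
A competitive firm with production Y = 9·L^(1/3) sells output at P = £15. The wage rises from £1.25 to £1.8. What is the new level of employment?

From P·MP_L = w with MP_L = 3·L^(-2/3), the labor demand is L(w) = (45/w)^(3/2).
At w = 1.25: L = 216. At w = 1.8: L = 125.

L* = 125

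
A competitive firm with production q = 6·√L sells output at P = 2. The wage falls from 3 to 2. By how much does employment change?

ΔL = 5

From P·MP_L = w with MP_L = 3·L^(-1/2), the labor demand is L(w) = (6/w)^(2).
At w = 3: L = 4. At w = 2: L = 9.
ΔL = 9 − 4 = 5.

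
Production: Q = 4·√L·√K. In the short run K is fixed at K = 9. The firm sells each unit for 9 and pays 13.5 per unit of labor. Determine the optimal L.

L* = 16

With K = 9, MP_L = (1/2)·4·L^(-1/2)·9^(1/2) = 6·L^(-1/2).
Profit maximization for a price taker requires P·MP_L = w: 9·6·L^(-1/2) = 13.5.
So L^(-1/2) = 0.25, which gives L = 16.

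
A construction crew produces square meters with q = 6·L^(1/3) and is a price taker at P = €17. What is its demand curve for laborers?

MP_L = (1/3)·6·L^(-2/3) = 2·L^(-2/3).
Setting P·MP_L = w: 34·L^(-2/3) = w.
Solving for L: L^(-2/3) = w/34, so L = (34/w)^(3/2).

L(w) = (34/w)^(3/2)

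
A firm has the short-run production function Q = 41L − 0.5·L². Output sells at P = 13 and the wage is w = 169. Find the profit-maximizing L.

L* = 28

The marginal product of L is MP_L = 41 − L.
A price-taking firm hires until the value of the marginal product equals the wage: P·MP_L = w, so 13·(41 − L) = 169.
Then 41 − L = 13, giving L = 28.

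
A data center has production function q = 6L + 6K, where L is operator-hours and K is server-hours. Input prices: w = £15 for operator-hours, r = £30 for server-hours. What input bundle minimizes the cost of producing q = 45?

L* = 7.5, K* = 0

The inputs are perfect substitutes, so the firm uses whichever has the lower cost per unit of output.
Cost per unit of output via L is w/6 = 2.5; via K it is r/6 = 5. L is cheaper.
Producing q = 45 with L alone: L = 7.5, K = 0.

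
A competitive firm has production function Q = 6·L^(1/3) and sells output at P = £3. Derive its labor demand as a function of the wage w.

L(w) = (6/w)^(3/2)

MP_L = (1/3)·6·L^(-2/3) = 2·L^(-2/3).
Setting P·MP_L = w: 6·L^(-2/3) = w.
Solving for L: L^(-2/3) = w/6, so L = (6/w)^(3/2).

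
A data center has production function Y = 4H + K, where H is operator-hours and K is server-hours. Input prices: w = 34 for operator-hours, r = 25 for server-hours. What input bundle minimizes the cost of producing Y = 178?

The inputs are perfect substitutes, so the firm uses whichever has the lower cost per unit of output.
Cost per unit of output via H is 8.5; via K it is 25. H is cheaper.
Producing Y = 178 with H alone: H = 44.5, K = 0.

H* = 44.5, K* = 0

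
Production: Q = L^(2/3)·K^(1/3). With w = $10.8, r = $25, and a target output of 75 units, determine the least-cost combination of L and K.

Cost minimization requires the marginal rate of technical substitution to equal the input-price ratio: MP_L/MP_K = w/r.
Here MP_L/MP_K = (2/3)·(K/L)/(1/3) = 2·(K/L). Setting this equal to 10.8/25 = 0.432 gives K = 0.216L.
Substituting into Q = 75: L^(2/3)·(0.216L)^(1/3) = 75.
Solving, L = 125 and K = 27.

L* = 125, K* = 27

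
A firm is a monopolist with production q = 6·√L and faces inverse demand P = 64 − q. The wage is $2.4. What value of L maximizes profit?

L* = 25

Marginal revenue from the inverse demand is MR = 64 − 2q.
The marginal product is MP_L = 3·L^(-1/2).
A monopolist hires until marginal revenue product equals the wage: MR·MP_L = w.
At L, q = 6·√L. Substituting and solving: (64 − 12·√L)·3·L^(-1/2) = 2.4 gives L = 25.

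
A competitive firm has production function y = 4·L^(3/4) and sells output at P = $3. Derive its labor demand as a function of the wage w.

MP_L = (3/4)·4·L^(-1/4) = 3·L^(-1/4).
Setting P·MP_L = w: 9·L^(-1/4) = w.
Solving for L: L^(-1/4) = w/9, so L = (9/w)^(4).

L(w) = 6561/w^(4)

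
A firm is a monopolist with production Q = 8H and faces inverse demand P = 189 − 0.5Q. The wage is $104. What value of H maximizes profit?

H* = 22

Marginal revenue from the inverse demand is MR = 189 − Q.
The marginal product is MP_H = 8.
A monopolist hires until marginal revenue product equals the wage: MR·MP_H = w.
(189 − 8H)·8 = 104, so H = 22.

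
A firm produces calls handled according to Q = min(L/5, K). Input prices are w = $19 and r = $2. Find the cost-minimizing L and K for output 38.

With a fixed-proportions technology, the cost-minimizing bundle uses no slack in either input: L/5 = K = Q.
So L = 5·38 = 190 and K = 38.

L* = 190, K* = 38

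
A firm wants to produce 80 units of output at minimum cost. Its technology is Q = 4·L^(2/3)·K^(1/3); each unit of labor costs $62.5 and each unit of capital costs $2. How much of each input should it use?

L* = 8, K* = 125

Cost minimization requires the marginal rate of technical substitution to equal the input-price ratio: MP_L/MP_K = w/r.
Here MP_L/MP_K = (2/3)·(K/L)/(1/3) = 2·(K/L). Setting this equal to 62.5/2 = 31.25 gives K = 15.625L.
Substituting into Q = 80: 4·L^(2/3)·(15.625L)^(1/3) = 80.
Solving, L = 8 and K = 125.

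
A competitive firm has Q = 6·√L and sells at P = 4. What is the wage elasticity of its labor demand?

MP_L = (1/2)·6·L^(-1/2), so P·MP_L = w gives 12·L^(-1/2) = w.
Solving, L(w) = (12/w)^(2). This is a constant-elasticity form: L ∝ w^(−2), so ε = −2.

ε = -2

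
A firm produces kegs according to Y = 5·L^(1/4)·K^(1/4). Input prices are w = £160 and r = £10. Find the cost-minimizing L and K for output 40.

Cost minimization requires the marginal rate of technical substitution to equal the input-price ratio: MP_L/MP_K = w/r.
Here MP_L/MP_K = (1/4)·(K/L)/(1/4) = (K/L). Setting this equal to 160/10 = 16 gives K = 16L.
Substituting into Y = 40: 5·L^(1/4)·(16L)^(1/4) = 40.
Solving, L = 16 and K = 256.

L* = 16, K* = 256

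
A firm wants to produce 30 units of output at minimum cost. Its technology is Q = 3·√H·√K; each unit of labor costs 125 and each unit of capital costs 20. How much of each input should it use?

Cost minimization requires the marginal rate of technical substitution to equal the input-price ratio: MP_H/MP_K = w/r.
Here MP_H/MP_K = (1/2)·(K/H)/(1/2) = (K/H). Setting this equal to 125/20 = 6.25 gives K = 6.25H.
Substituting into Q = 30: 3·H^(1/2)·(6.25H)^(1/2) = 30.
Solving, H = 4 and K = 25.

H* = 4, K* = 25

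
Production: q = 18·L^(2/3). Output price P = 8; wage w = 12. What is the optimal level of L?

MP_L = (2/3)·18·L^(-1/3) = 12·L^(-1/3).
Profit maximization for a price taker requires P·MP_L = w: 8·12·L^(-1/3) = 12.
So L^(-1/3) = 0.125, which gives L = 512.

L* = 512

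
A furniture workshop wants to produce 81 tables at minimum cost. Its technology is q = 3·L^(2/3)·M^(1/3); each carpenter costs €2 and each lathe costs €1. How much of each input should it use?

L* = 27, M* = 27

Cost minimization requires the marginal rate of technical substitution to equal the input-price ratio: MP_L/MP_M = w/r.
Here MP_L/MP_M = (2/3)·(M/L)/(1/3) = 2·(M/L). Setting this equal to 2/1 = 2 gives M = L.
Substituting into q = 81: 3·L^(2/3)·(L)^(1/3) = 81.
Solving, L = 27 and M = 27.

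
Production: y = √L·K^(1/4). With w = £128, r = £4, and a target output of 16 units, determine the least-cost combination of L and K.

Cost minimization requires the marginal rate of technical substitution to equal the input-price ratio: MP_L/MP_K = w/r.
Here MP_L/MP_K = (1/2)·(K/L)/(1/4) = 2·(K/L). Setting this equal to 128/4 = 32 gives K = 16L.
Substituting into y = 16: L^(1/2)·(16L)^(1/4) = 16.
Solving, L = 16 and K = 256.

L* = 16, K* = 256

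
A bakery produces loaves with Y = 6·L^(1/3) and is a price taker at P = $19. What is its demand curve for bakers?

L(w) = (38/w)^(3/2)

MP_L = (1/3)·6·L^(-2/3) = 2·L^(-2/3).
Setting P·MP_L = w: 38·L^(-2/3) = w.
Solving for L: L^(-2/3) = w/38, so L = (38/w)^(3/2).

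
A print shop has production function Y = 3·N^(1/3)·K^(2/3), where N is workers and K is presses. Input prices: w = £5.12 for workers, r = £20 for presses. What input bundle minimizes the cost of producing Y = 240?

Cost minimization requires the marginal rate of technical substitution to equal the input-price ratio: MP_N/MP_K = w/r.
Here MP_N/MP_K = (1/3)·(K/N)/(2/3) = 0.5·(K/N). Setting this equal to 5.12/20 = 0.256 gives K = 0.512N.
Substituting into Y = 240: 3·N^(1/3)·(0.512N)^(2/3) = 240.
Solving, N = 125 and K = 64.

N* = 125, K* = 64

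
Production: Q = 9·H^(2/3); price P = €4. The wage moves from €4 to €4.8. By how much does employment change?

ΔH = -91

From P·MP_H = w with MP_H = 6·H^(-1/3), the labor demand is H(w) = (24/w)^(3).
At w = 4: H = 216. At w = 4.8: H = 125.
ΔH = 125 − 216 = -91.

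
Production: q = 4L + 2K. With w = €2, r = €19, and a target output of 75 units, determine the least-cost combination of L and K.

The inputs are perfect substitutes, so the firm uses whichever has the lower cost per unit of output.
Cost per unit of output via L is w/4 = 0.5; via K it is r/2 = 9.5. L is cheaper.
Producing q = 75 with L alone: L = 18.75, K = 0.

L* = 18.75, K* = 0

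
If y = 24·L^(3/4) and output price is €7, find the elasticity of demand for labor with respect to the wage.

ε = -4

MP_L = (3/4)·24·L^(-1/4), so P·MP_L = w gives 126·L^(-1/4) = w.
Solving, L(w) = (126/w)^(4). This is a constant-elasticity form: L ∝ w^(−4), so ε = −4.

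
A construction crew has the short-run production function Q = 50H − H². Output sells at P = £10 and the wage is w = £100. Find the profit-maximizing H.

H* = 20

The marginal product of H is MP_H = 50 − 2H.
A price-taking firm hires until the value of the marginal product equals the wage: P·MP_H = w, so 10·(50 − 2H) = 100.
Then 50 − 2H = 10, giving H = 20.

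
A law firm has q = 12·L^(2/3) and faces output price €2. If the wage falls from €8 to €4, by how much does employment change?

From P·MP_L = w with MP_L = 8·L^(-1/3), the labor demand is L(w) = (16/w)^(3).
At w = 8: L = 8. At w = 4: L = 64.
ΔL = 64 − 8 = 56.

ΔL = 56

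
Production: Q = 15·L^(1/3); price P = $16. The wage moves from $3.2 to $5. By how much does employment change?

ΔL = -61

From P·MP_L = w with MP_L = 5·L^(-2/3), the labor demand is L(w) = (80/w)^(3/2).
At w = 3.2: L = 125. At w = 5: L = 64.
ΔL = 64 − 125 = -61.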